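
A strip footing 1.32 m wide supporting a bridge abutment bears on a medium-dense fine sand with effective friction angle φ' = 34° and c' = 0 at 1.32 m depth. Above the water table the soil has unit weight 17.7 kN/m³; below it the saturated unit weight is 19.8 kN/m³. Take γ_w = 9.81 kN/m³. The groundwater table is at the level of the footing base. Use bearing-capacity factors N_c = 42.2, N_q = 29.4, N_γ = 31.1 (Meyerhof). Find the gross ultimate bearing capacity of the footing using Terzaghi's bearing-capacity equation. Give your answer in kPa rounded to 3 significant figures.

Effective surcharge at the founding depth q = γ·D_f = 17.7 × 1.32 = 23.364 kPa.
The water table coincides with the base, so in the self-weight term γ → γ' = 9.99 kN/m³.
q_ult = q·N_q + 0.5·γ·B·N_γ
     = 23.364 × 29.4 + 0.5 × 9.99 × 1.32 × 31.1
     = 686.9 + 205.05 = 891.96 kPa.

q_ult ≈ 892 kPa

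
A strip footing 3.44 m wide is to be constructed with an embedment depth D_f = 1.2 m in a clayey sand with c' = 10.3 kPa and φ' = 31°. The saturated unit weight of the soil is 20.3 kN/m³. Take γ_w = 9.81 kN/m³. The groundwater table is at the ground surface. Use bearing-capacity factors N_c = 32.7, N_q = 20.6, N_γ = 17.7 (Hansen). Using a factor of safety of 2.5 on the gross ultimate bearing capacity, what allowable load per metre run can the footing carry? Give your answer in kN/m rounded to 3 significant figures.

Water table at ground surface, so effective unit weight γ' = 20.3 − 9.81 = 10.49 kN/m³ is used throughout; overburden q = 10.49 × 1.2 = 12.588 kPa; the same γ' applies in the ½γBN_γ term.
Cohesion term c·N_c = 10.3 × 32.7 = 336.81 kPa; surcharge term q·N_q = 12.588 × 20.6 = 259.31 kPa; self-weight term 0.5·γ·B·N_γ = 0.5 × 10.49 × 3.44 × 17.7 = 319.36 kPa.
q_ult = 336.81 + 259.31 + 319.36 = 915.48 kPa.
Gross allowable pressure q_all = 915.48 / 2.5 = 366.19 kPa.
Allowable wall load = q_all × B = 366.19 × 3.44 = 1259.7 kN per metre run.

≈ 1260 kN/m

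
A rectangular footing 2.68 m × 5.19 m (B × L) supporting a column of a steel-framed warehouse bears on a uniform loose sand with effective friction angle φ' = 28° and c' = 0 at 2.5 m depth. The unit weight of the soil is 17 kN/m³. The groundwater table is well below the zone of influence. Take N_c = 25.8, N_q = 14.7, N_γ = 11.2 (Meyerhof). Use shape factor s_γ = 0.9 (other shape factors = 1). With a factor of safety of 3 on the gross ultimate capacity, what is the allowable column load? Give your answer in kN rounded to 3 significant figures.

q = γ·D_f = 17 × 2.5 = 42.5 kPa.
q·N_q = 42.5 × 14.7 = 624.75 kPa
0.5·γ·B·N_γ·s_γ = 0.5 × 17 × 2.68 × 11.2 × 0.9 = 229.62 kPa
q_ult = 624.75 + 229.62 = 854.37 kPa.
Gross allowable pressure q_all = 854.37 / 3 = 284.79 kPa.
Footing area = 13.9092 m², so allowable column load = 284.79 × 13.9092 = 3961.2 kN.

P_all ≈ 3960 kN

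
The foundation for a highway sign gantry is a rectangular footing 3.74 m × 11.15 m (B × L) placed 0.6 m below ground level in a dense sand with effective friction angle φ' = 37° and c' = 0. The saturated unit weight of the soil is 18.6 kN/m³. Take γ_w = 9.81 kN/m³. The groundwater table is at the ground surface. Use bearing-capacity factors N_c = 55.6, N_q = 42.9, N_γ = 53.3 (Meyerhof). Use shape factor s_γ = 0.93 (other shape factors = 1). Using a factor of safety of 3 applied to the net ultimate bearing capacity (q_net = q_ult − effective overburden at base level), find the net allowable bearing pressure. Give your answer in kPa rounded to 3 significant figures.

γ' = 18.6 − 9.81 = 8.79 kN/m³ (submerged throughout). q = 8.79 × 0.6 = 5.274 kPa; the same γ' applies in the ½γBN_γ term.
q·N_q = 5.274 × 42.9 = 226.25 kPa
0.5·γ·B·N_γ·s_γ = 0.5 × 8.79 × 3.74 × 53.3 × 0.93 = 814.78 kPa
q_ult = 226.25 + 814.78 = 1041 kPa.
Net ultimate: q_net = 1041 − 5.274 = 1035.8 kPa.
q_all(net) = 1035.8 / 3 = 345.25 kPa.

q_all(net) ≈ 345 kPa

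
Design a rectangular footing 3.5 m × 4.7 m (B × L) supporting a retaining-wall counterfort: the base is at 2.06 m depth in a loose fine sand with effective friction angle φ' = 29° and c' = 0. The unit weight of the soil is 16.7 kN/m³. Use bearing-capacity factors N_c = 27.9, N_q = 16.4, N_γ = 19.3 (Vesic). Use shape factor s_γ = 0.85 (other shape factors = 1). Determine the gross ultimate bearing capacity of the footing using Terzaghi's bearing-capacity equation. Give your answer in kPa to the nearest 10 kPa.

q = γ·D_f = 16.7 × 2.06 = 34.402 kPa.
q·N_q = 34.402 × 16.4 = 564.19 kPa
0.5·γ·B·N_γ·s_γ = 0.5 × 16.7 × 3.5 × 19.3 × 0.85 = 479.44 kPa
q_ult = 564.19 + 479.44 = 1043.6 kPa.

q_ult ≈ 1040 kPa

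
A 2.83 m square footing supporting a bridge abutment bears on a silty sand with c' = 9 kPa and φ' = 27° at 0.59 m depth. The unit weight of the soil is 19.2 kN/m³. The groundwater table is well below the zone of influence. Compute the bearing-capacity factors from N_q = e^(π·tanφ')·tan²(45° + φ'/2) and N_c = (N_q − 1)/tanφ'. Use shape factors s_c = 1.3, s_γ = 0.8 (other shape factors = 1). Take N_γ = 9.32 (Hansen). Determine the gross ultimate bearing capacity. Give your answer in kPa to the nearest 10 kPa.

tan27° = 0.5095, so N_q = e^(π×0.5095)·tan²(58.5°) = 4.957 × 2.663 = 13.2.
N_c = (13.2 − 1)/tan27° = 23.94.
Effective surcharge at the founding depth q = γ·D_f = 19.2 × 0.59 = 11.328 kPa.
q_ult = c·N_c·s_c + q·N_q + 0.5·γ·B·N_γ·s_γ
     = 9 × 23.942 × 1.3 + 11.328 × 13.199 + 0.5 × 19.2 × 2.83 × 9.32 × 0.8
     = 280.12 + 149.52 + 202.56 = 632.21 kPa.

q_ult ≈ 630 kPa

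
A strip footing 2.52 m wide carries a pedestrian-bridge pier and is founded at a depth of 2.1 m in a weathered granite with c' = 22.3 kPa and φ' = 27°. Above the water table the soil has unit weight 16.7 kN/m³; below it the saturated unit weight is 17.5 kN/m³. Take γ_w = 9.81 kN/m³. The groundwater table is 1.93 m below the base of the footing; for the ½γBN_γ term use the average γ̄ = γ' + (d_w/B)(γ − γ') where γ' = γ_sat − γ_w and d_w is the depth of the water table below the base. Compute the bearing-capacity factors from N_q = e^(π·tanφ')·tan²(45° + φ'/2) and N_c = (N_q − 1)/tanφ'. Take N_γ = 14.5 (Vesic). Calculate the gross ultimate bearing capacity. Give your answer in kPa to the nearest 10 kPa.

tan27° = 0.5095, so N_q = e^(π×0.5095)·tan²(58.5°) = 4.957 × 2.663 = 13.2.
N_c = (13.2 − 1)/tan27° = 23.94.
Effective surcharge at the founding depth q = γ·D_f = 16.7 × 2.1 = 35.07 kPa.
With d_w = 1.93 m < B, γ̄ = 7.69 + (1.93/2.52) × (16.7 − 7.69) = 14.591 kN/m³.
q_ult = c·N_c + q·N_q + 0.5·γ·B·N_γ
     = 22.3 × 23.942 + 35.07 × 13.199 + 0.5 × 14.591 × 2.52 × 14.5
     = 533.91 + 462.89 + 266.57 = 1263.4 kPa.

q_ult ≈ 1260 kPa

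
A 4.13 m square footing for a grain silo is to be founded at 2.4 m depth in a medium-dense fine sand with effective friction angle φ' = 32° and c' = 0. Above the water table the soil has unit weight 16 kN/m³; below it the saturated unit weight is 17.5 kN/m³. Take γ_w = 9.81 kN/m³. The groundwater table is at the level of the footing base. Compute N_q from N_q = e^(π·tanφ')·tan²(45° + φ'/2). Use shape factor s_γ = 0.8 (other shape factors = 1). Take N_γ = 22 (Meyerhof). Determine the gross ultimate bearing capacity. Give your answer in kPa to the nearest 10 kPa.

q_ult ≈ 1170 kPa

tan32° = 0.6249, so N_q = e^(π×0.6249)·tan²(61°) = 7.121 × 3.255 = 23.18.
Effective surcharge at the founding depth q = γ·D_f = 16 × 2.4 = 38.4 kPa.
The water table coincides with the base, so in the self-weight term γ → γ' = 7.69 kN/m³.
q_ult = q·N_q + 0.5·γ·B·N_γ·s_γ
     = 38.4 × 23.177 + 0.5 × 7.69 × 4.13 × 22 × 0.8
     = 889.99 + 279.49 = 1169.5 kPa.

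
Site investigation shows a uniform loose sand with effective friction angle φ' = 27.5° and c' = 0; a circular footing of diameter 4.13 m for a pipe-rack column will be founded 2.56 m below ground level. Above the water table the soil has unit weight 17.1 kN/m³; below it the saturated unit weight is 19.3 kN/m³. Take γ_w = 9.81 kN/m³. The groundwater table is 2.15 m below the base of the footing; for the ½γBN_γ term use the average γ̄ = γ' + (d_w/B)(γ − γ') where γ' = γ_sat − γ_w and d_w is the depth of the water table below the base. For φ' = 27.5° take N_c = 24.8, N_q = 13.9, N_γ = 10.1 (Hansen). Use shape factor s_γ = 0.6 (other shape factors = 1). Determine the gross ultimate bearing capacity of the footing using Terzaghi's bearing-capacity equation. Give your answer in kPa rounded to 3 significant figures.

Effective surcharge at the founding depth q = γ·D_f = 17.1 × 2.56 = 43.776 kPa.
With d_w = 2.15 m < B, γ̄ = 9.49 + (2.15/4.13) × (17.1 − 9.49) = 13.452 kN/m³.
q_ult = q·N_q + 0.5·γ·B·N_γ·s_γ
     = 43.776 × 13.9 + 0.5 × 13.452 × 4.13 × 10.1 × 0.6
     = 608.49 + 168.33 = 776.82 kPa.

q_ult ≈ 777 kPa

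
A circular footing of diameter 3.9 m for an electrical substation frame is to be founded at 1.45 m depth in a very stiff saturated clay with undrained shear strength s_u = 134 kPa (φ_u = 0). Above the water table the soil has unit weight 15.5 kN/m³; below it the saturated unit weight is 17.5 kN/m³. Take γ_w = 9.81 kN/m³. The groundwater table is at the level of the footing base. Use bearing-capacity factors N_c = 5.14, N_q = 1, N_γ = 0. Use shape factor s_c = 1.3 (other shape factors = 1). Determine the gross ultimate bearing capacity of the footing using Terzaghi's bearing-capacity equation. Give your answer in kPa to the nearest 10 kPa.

Overburden at base level: q = 15.5 × 1.45 = 22.475 kPa.
Cohesion term c·N_c·s_c = 134 × 5.14 × 1.3 = 895.39 kPa; surcharge term q·N_q = 22.475 × 1 = 22.475 kPa.
q_ult = 895.39 + 22.475 = 917.86 kPa.

q_ult ≈ 920 kPa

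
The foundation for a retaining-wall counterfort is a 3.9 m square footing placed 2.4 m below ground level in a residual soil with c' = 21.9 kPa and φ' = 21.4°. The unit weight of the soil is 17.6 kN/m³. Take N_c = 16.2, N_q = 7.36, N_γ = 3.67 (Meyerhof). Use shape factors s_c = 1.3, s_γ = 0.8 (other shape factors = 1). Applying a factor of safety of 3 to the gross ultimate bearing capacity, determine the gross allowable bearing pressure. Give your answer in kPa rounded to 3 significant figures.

Overburden at base level: q = 17.6 × 2.4 = 42.24 kPa.
Cohesion term c·N_c·s_c = 21.9 × 16.2 × 1.3 = 461.21 kPa; surcharge term q·N_q = 42.24 × 7.36 = 310.89 kPa; self-weight term 0.5·γ·B·N_γ·s_γ = 0.5 × 17.6 × 3.9 × 3.67 × 0.8 = 100.76 kPa.
q_ult = 461.21 + 310.89 + 100.76 = 872.86 kPa.
q_all = q_ult / FS = 872.86 / 3 = 290.95 kPa.

q_all ≈ 291 kPa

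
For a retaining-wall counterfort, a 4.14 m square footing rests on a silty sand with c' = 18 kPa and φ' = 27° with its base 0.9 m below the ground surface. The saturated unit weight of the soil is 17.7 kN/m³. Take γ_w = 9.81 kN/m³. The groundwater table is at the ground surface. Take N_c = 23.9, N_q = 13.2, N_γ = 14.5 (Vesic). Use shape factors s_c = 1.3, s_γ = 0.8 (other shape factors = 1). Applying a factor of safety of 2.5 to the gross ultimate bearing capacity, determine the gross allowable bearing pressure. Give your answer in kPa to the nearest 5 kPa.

q_all ≈ 335 kPa

γ' = 17.7 − 9.81 = 7.89 kN/m³ (submerged throughout). q = 7.89 × 0.9 = 7.101 kPa; the same γ' applies in the ½γBN_γ term.
c·N_c·s_c = 18 × 23.9 × 1.3 = 559.26 kPa
q·N_q = 7.101 × 13.2 = 93.733 kPa
0.5·γ·B·N_γ·s_γ = 0.5 × 7.89 × 4.14 × 14.5 × 0.8 = 189.45 kPa
q_ult = 559.26 + 93.733 + 189.45 = 842.45 kPa.
q_all = q_ult / FS = 842.45 / 2.5 = 336.98 kPa.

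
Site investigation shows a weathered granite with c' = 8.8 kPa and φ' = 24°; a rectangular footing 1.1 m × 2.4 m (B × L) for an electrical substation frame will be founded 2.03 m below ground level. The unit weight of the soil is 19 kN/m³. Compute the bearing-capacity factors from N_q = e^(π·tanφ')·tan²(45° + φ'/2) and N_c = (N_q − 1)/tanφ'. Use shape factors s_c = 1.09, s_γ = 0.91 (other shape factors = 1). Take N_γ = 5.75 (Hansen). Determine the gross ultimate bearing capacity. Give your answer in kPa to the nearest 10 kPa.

q_ult ≈ 610 kPa

tan24° = 0.4452, so N_q = e^(π×0.4452)·tan²(57°) = 4.05 × 2.371 = 9.6.
N_c = (9.6 − 1)/tan24° = 19.32.
q = γ·D_f = 19 × 2.03 = 38.57 kPa.
c·N_c·s_c = 8.8 × 19.324 × 1.09 = 185.35 kPa
q·N_q = 38.57 × 9.6034 = 370.4 kPa
0.5·γ·B·N_γ·s_γ = 0.5 × 19 × 1.1 × 5.75 × 0.91 = 54.68 kPa
q_ult = 185.35 + 370.4 + 54.68 = 610.43 kPa.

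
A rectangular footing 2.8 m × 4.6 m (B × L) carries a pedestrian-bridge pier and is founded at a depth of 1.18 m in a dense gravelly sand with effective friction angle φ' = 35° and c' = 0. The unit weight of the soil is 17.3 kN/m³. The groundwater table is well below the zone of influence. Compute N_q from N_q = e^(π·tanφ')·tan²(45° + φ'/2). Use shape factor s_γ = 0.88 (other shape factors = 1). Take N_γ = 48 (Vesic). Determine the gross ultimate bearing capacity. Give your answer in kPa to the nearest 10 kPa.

tan35° = 0.7002, so N_q = e^(π×0.7002)·tan²(62.5°) = 9.023 × 3.69 = 33.3.
q = γ·D_f = 17.3 × 1.18 = 20.414 kPa.
q·N_q = 20.414 × 33.296 = 679.71 kPa
0.5·γ·B·N_γ·s_γ = 0.5 × 17.3 × 2.8 × 48 × 0.88 = 1023.1 kPa
q_ult = 679.71 + 1023.1 = 1702.8 kPa.

q_ult ≈ 1700 kPa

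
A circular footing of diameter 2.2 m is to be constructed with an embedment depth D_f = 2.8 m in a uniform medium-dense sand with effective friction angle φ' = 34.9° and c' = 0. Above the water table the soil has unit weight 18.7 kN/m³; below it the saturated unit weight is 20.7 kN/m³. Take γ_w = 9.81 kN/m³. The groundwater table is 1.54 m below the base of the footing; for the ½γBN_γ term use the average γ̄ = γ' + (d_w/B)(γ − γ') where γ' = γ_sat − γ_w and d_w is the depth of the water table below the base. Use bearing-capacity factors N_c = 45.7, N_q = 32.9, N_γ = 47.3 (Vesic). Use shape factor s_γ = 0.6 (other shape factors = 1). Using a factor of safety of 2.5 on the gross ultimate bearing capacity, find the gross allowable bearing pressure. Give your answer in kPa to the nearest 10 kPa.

q = γ·D_f = 18.7 × 2.8 = 52.36 kPa.
γ' = 10.89 kN/m³; averaging over the depth B below the base, γ̄ = γ' + (d_w/B)(γ − γ') = 16.357 kN/m³.
q·N_q = 52.36 × 32.9 = 1722.6 kPa
0.5·γ·B·N_γ·s_γ = 0.5 × 16.357 × 2.2 × 47.3 × 0.6 = 510.63 kPa
q_ult = 1722.6 + 510.63 = 2233.3 kPa.
q_all = 2233.3 / 2.5 = 893.31 kPa.

q_all ≈ 890 kPa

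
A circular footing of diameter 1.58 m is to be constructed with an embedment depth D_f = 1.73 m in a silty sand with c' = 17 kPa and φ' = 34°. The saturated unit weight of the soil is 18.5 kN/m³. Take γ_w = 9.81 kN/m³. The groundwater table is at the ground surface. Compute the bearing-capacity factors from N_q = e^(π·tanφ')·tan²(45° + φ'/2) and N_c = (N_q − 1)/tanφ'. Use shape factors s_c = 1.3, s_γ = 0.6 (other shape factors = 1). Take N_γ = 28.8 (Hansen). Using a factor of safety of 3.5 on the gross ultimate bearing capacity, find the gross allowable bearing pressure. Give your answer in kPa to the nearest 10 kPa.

q_all ≈ 430 kPa

N_q = e^(π·tan34°)·tan²(62°) = 29.44; N_c = (N_q − 1)/tanφ' = 42.16.
Water table at ground surface, so effective unit weight γ' = 18.5 − 9.81 = 8.69 kN/m³ is used throughout; overburden q = 8.69 × 1.73 = 15.034 kPa; the same γ' applies in the ½γBN_γ term.
Cohesion term c·N_c·s_c = 17 × 42.164 × 1.3 = 931.82 kPa; surcharge term q·N_q = 15.034 × 29.44 = 442.59 kPa; self-weight term 0.5·γ·B·N_γ·s_γ = 0.5 × 8.69 × 1.58 × 28.8 × 0.6 = 118.63 kPa.
q_ult = 931.82 + 442.59 + 118.63 = 1493 kPa.
q_all = 1493 / 3.5 = 426.58 kPa.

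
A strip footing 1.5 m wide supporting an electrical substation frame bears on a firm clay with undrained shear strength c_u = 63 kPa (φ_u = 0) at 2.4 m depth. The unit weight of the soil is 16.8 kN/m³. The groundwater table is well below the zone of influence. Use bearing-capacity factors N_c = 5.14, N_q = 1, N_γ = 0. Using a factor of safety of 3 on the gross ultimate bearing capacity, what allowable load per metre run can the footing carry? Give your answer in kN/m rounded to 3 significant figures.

q = γ·D_f = 16.8 × 2.4 = 40.32 kPa.
c·N_c = 63 × 5.14 = 323.82 kPa
q·N_q = 40.32 × 1 = 40.32 kPa
q_ult = 323.82 + 40.32 = 364.14 kPa.
Gross allowable pressure q_all = 364.14 / 3 = 121.38 kPa.
Allowable wall load = q_all × B = 121.38 × 1.5 = 182.07 kN per metre run.

≈ 182 kN/m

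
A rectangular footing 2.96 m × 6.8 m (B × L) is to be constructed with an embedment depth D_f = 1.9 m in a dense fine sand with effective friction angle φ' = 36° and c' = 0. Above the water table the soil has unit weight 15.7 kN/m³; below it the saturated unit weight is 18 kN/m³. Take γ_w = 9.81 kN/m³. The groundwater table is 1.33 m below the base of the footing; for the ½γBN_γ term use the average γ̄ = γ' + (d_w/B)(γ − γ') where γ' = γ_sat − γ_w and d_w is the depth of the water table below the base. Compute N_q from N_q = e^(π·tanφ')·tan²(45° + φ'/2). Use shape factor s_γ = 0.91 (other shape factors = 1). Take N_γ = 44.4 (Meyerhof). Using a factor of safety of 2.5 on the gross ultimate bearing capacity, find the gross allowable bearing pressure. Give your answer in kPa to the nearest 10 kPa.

N_q = e^(π·tan36°)·tan²(63°) = 37.75.
q = γ·D_f = 15.7 × 1.9 = 29.83 kPa.
γ' = 8.19 kN/m³; averaging over the depth B below the base, γ̄ = γ' + (d_w/B)(γ − γ') = 11.564 kN/m³.
q·N_q = 29.83 × 37.752 = 1126.2 kPa
0.5·γ·B·N_γ·s_γ = 0.5 × 11.564 × 2.96 × 44.4 × 0.91 = 691.53 kPa
q_ult = 1126.2 + 691.53 = 1817.7 kPa.
q_all = 1817.7 / 2.5 = 727.07 kPa.

q_all ≈ 730 kPa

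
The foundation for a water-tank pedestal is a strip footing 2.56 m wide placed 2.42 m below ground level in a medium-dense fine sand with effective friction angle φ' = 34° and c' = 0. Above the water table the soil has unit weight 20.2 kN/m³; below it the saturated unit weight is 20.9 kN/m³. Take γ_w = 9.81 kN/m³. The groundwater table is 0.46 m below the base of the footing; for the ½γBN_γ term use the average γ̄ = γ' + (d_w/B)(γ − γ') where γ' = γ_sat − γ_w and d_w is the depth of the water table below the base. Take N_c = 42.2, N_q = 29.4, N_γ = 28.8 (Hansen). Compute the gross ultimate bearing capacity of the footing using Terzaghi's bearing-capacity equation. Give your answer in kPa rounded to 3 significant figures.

q_ult ≈ 1910 kPa

Effective surcharge at the founding depth q = γ·D_f = 20.2 × 2.42 = 48.884 kPa.
With d_w = 0.46 m < B, γ̄ = 11.09 + (0.46/2.56) × (20.2 − 11.09) = 12.727 kN/m³.
q_ult = q·N_q + 0.5·γ·B·N_γ
     = 48.884 × 29.4 + 0.5 × 12.727 × 2.56 × 28.8
     = 1437.2 + 469.17 = 1906.4 kPa.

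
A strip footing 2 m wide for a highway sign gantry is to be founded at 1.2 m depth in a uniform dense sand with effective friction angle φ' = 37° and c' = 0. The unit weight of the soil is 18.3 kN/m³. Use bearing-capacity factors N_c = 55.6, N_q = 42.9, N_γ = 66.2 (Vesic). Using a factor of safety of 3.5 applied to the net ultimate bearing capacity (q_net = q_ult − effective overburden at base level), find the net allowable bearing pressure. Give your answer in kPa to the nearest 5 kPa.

q_all(net) ≈ 610 kPa

q = γ·D_f = 18.3 × 1.2 = 21.96 kPa.
q·N_q = 21.96 × 42.9 = 942.08 kPa
0.5·γ·B·N_γ = 0.5 × 18.3 × 2 × 66.2 = 1211.5 kPa
q_ult = 942.08 + 1211.5 = 2153.5 kPa.
Net ultimate: q_net = 2153.5 − 21.96 = 2131.6 kPa.
q_all(net) = 2131.6 / 3.5 = 609.02 kPa.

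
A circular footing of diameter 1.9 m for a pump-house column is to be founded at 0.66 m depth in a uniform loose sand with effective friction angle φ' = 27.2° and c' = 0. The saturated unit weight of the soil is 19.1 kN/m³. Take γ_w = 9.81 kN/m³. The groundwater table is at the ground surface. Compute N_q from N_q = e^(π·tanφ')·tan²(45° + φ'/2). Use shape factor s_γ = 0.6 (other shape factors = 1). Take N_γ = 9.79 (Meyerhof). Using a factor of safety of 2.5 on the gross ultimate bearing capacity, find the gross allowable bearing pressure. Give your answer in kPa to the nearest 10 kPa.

N_q = e^(π·tan27.2°)·tan²(58.6°) = 13.49.
Water table at ground surface, so effective unit weight γ' = 19.1 − 9.81 = 9.29 kN/m³ is used throughout; overburden q = 9.29 × 0.66 = 6.1314 kPa; the same γ' applies in the ½γBN_γ term.
Surcharge term q·N_q = 6.1314 × 13.488 = 82.703 kPa; self-weight term 0.5·γ·B·N_γ·s_γ = 0.5 × 9.29 × 1.9 × 9.79 × 0.6 = 51.841 kPa.
q_ult = 82.703 + 51.841 = 134.54 kPa.
q_all = 134.54 / 2.5 = 53.818 kPa.

q_all ≈ 50 kPa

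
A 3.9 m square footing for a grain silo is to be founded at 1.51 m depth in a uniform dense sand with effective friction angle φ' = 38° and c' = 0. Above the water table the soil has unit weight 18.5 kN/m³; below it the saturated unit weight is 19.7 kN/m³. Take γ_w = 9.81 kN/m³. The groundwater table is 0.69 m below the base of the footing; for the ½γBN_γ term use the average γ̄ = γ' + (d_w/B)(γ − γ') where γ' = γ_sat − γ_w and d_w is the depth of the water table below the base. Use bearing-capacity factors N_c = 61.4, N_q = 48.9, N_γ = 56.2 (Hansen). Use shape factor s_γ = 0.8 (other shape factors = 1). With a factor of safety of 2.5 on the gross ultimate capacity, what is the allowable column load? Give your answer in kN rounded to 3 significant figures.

Effective surcharge at the founding depth q = γ·D_f = 18.5 × 1.51 = 27.935 kPa.
With d_w = 0.69 m < B, γ̄ = 9.89 + (0.69/3.9) × (18.5 − 9.89) = 11.413 kN/m³.
q_ult = q·N_q + 0.5·γ·B·N_γ·s_γ
     = 27.935 × 48.9 + 0.5 × 11.413 × 3.9 × 56.2 × 0.8
     = 1366 + 1000.6 = 2366.6 kPa.
Gross allowable pressure q_all = 2366.6 / 2.5 = 946.66 kPa.
Footing area = 15.21 m², so allowable column load = 946.66 × 15.21 = 14399 kN.

P_all ≈ 14400 kN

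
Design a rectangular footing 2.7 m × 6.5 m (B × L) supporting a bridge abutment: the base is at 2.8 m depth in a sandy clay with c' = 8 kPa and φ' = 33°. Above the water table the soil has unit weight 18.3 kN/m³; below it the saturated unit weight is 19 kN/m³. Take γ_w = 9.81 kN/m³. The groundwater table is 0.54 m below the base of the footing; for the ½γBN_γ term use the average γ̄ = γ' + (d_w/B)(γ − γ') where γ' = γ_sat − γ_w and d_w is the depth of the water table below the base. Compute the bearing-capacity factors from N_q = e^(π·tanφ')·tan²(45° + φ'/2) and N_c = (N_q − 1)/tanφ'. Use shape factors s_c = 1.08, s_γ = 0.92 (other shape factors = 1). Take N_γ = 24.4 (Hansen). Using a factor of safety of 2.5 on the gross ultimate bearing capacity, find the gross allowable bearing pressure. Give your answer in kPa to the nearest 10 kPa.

N_q = e^(π·tan33°)·tan²(61.5°) = 26.09; N_c = (N_q − 1)/tanφ' = 38.64.
Effective surcharge at the founding depth q = γ·D_f = 18.3 × 2.8 = 51.24 kPa.
With d_w = 0.54 m < B, γ̄ = 9.19 + (0.54/2.7) × (18.3 − 9.19) = 11.012 kN/m³.
q_ult = c·N_c·s_c + q·N_q + 0.5·γ·B·N_γ·s_γ
     = 8 × 38.638 × 1.08 + 51.24 × 26.092 + 0.5 × 11.012 × 2.7 × 24.4 × 0.92
     = 333.84 + 1337 + 333.72 = 2004.5 kPa.
q_all = 2004.5 / 2.5 = 801.8 kPa.

q_all ≈ 800 kPa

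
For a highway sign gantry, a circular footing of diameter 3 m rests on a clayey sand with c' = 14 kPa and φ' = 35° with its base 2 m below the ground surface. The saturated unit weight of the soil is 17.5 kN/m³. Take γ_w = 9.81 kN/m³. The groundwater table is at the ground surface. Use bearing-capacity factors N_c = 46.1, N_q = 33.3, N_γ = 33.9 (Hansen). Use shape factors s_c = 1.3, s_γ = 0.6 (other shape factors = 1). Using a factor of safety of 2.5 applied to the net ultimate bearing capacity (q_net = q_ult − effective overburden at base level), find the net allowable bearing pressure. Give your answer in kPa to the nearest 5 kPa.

Water table at ground surface, so effective unit weight γ' = 17.5 − 9.81 = 7.69 kN/m³ is used throughout; overburden q = 7.69 × 2 = 15.38 kPa; the same γ' applies in the ½γBN_γ term.
Cohesion term c·N_c·s_c = 14 × 46.1 × 1.3 = 839.02 kPa; surcharge term q·N_q = 15.38 × 33.3 = 512.15 kPa; self-weight term 0.5·γ·B·N_γ·s_γ = 0.5 × 7.69 × 3 × 33.9 × 0.6 = 234.62 kPa.
q_ult = 839.02 + 512.15 + 234.62 = 1585.8 kPa.
Net ultimate: q_net = 1585.8 − 15.38 = 1570.4 kPa.
q_all(net) = 1570.4 / 2.5 = 628.17 kPa.

q_all(net) ≈ 630 kPa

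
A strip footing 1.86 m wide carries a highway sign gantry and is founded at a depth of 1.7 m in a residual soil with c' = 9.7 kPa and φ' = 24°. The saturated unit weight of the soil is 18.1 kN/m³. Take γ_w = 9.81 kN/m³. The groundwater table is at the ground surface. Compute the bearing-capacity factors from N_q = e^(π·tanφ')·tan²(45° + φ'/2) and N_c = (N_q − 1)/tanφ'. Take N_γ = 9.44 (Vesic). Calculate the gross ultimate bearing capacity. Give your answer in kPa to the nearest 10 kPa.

tan24° = 0.4452, so N_q = e^(π×0.4452)·tan²(57°) = 4.05 × 2.371 = 9.6.
N_c = (9.6 − 1)/tan24° = 19.32.
With the water table at the surface the whole profile is submerged: γ' = 18.1 − 9.81 = 8.29 kN/m³, so q = γ'·D_f = 14.093 kPa; the same γ' applies in the ½γBN_γ term.
q_ult = c·N_c + q·N_q + 0.5·γ·B·N_γ
     = 9.7 × 19.324 + 14.093 × 9.6034 + 0.5 × 8.29 × 1.86 × 9.44
     = 187.44 + 135.34 + 72.78 = 395.56 kPa.

q_ult ≈ 400 kPa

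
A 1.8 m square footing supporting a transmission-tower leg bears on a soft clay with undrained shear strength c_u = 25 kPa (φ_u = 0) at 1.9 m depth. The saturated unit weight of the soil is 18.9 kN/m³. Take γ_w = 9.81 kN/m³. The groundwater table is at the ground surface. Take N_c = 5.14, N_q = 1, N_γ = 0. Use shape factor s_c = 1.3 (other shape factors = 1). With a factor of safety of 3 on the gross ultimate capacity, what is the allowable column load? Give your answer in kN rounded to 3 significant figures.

P_all ≈ 199 kN

γ' = 18.9 − 9.81 = 9.09 kN/m³ (submerged throughout). q = 9.09 × 1.9 = 17.271 kPa.
c·N_c·s_c = 25 × 5.14 × 1.3 = 167.05 kPa
q·N_q = 17.271 × 1 = 17.271 kPa
q_ult = 167.05 + 17.271 = 184.32 kPa.
Gross allowable pressure q_all = 184.32 / 3 = 61.44 kPa.
Footing area = 3.24 m², so allowable column load = 61.44 × 3.24 = 199.07 kN.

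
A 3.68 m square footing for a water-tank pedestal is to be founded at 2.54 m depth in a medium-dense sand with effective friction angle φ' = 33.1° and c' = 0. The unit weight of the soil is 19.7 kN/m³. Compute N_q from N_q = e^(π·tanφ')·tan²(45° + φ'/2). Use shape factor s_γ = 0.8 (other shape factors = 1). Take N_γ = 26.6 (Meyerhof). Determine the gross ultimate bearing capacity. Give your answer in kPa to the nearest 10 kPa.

q_ult ≈ 2090 kPa

tan33.1° = 0.6519, so N_q = e^(π×0.6519)·tan²(61.55°) = 7.752 × 3.406 = 26.41.
q = γ·D_f = 19.7 × 2.54 = 50.038 kPa.
q·N_q = 50.038 × 26.406 = 1321.3 kPa
0.5·γ·B·N_γ·s_γ = 0.5 × 19.7 × 3.68 × 26.6 × 0.8 = 771.36 kPa
q_ult = 1321.3 + 771.36 = 2092.7 kPa.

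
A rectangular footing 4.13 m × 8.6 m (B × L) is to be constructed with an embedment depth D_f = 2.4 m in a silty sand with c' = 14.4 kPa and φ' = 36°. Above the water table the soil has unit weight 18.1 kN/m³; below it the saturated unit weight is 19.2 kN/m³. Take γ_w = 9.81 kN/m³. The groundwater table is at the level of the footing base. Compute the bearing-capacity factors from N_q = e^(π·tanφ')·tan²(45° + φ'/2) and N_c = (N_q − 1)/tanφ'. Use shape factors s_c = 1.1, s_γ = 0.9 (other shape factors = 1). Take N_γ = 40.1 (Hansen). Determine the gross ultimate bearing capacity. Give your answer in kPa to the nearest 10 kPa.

q_ult ≈ 3140 kPa

tan36° = 0.7265, so N_q = e^(π×0.7265)·tan²(63°) = 9.801 × 3.852 = 37.75.
N_c = (37.75 − 1)/tan36° = 50.59.
Effective surcharge at the founding depth q = γ·D_f = 18.1 × 2.4 = 43.44 kPa.
The water table coincides with the base, so in the self-weight term γ → γ' = 9.39 kN/m³.
q_ult = c·N_c·s_c + q·N_q + 0.5·γ·B·N_γ·s_γ
     = 14.4 × 50.585 × 1.1 + 43.44 × 37.752 + 0.5 × 9.39 × 4.13 × 40.1 × 0.9
     = 801.27 + 1640 + 699.8 = 3141 kPa.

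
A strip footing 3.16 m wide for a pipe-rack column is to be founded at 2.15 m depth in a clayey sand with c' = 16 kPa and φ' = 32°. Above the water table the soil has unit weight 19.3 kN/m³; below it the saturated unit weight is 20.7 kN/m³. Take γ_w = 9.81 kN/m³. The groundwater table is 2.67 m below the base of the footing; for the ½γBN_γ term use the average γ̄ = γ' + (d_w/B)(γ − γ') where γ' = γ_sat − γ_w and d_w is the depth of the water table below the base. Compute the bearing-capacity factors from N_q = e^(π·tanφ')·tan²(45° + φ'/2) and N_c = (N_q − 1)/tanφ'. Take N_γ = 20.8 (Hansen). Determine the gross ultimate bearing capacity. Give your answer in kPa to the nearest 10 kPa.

q_ult ≈ 2120 kPa

tan32° = 0.6249, so N_q = e^(π×0.6249)·tan²(61°) = 7.121 × 3.255 = 23.18.
N_c = (23.18 − 1)/tan32° = 35.49.
Overburden at base level: q = 19.3 × 2.15 = 41.495 kPa.
The water table is 2.67 m below the base (< B = 3.16 m), so the ½γBN_γ term uses γ̄ = γ' + (d_w/B)(γ − γ') = 10.89 + (2.67/3.16)(19.3 − 10.89) = 17.996 kN/m³.
Cohesion term c·N_c = 16 × 35.49 = 567.84 kPa; surcharge term q·N_q = 41.495 × 23.177 = 961.72 kPa; self-weight term 0.5·γ·B·N_γ = 0.5 × 17.996 × 3.16 × 20.8 = 591.42 kPa.
q_ult = 567.84 + 961.72 + 591.42 = 2121 kPa.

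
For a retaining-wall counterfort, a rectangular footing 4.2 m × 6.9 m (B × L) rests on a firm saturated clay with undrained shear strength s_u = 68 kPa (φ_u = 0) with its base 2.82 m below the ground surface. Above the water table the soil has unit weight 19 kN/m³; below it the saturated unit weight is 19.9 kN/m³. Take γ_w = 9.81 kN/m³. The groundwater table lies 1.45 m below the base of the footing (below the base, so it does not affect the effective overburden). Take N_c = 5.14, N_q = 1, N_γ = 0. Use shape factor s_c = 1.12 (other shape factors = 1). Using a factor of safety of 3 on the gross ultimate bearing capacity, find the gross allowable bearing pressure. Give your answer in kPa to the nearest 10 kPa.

q_all ≈ 150 kPa

Effective surcharge at the founding depth q = γ·D_f = 19 × 2.82 = 53.58 kPa.
q_ult = c·N_c·s_c + q·N_q
     = 68 × 5.14 × 1.12 + 53.58 × 1
     = 391.46 + 53.58 = 445.04 kPa.
q_all = 445.04 / 3 = 148.35 kPa.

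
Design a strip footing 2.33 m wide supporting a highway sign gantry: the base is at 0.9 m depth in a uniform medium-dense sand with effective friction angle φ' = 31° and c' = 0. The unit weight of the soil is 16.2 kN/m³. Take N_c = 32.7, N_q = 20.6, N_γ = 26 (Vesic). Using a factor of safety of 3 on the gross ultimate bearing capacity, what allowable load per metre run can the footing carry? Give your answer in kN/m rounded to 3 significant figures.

q = γ·D_f = 16.2 × 0.9 = 14.58 kPa.
q·N_q = 14.58 × 20.6 = 300.35 kPa
0.5·γ·B·N_γ = 0.5 × 16.2 × 2.33 × 26 = 490.7 kPa
q_ult = 300.35 + 490.7 = 791.05 kPa.
Gross allowable pressure q_all = 791.05 / 3 = 263.68 kPa.
Allowable wall load = q_all × B = 263.68 × 2.33 = 614.38 kN per metre run.

≈ 614 kN/m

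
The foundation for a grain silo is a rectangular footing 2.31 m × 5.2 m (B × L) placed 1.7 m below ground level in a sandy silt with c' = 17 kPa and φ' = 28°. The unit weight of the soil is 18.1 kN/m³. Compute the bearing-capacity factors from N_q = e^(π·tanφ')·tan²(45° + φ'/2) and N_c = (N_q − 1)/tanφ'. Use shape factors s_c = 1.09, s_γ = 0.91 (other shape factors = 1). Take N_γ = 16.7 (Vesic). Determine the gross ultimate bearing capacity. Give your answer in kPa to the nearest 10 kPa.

tan28° = 0.5317, so N_q = e^(π×0.5317)·tan²(59°) = 5.314 × 2.77 = 14.72.
N_c = (14.72 − 1)/tan28° = 25.8.
Effective surcharge at the founding depth q = γ·D_f = 18.1 × 1.7 = 30.77 kPa.
q_ult = c·N_c·s_c + q·N_q + 0.5·γ·B·N_γ·s_γ
     = 17 × 25.803 × 1.09 + 30.77 × 14.72 + 0.5 × 18.1 × 2.31 × 16.7 × 0.91
     = 478.14 + 452.93 + 317.7 = 1248.8 kPa.

q_ult ≈ 1250 kPa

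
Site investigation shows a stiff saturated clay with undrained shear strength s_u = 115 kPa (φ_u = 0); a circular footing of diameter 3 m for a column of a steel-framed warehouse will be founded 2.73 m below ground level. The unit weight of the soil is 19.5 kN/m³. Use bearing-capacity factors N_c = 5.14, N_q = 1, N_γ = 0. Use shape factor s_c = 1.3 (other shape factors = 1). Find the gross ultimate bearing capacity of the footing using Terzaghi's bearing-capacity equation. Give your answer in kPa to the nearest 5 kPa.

Effective surcharge at the founding depth q = γ·D_f = 19.5 × 2.73 = 53.235 kPa.
q_ult = c·N_c·s_c + q·N_q
     = 115 × 5.14 × 1.3 + 53.235 × 1
     = 768.43 + 53.235 = 821.66 kPa.

q_ult ≈ 820 kPa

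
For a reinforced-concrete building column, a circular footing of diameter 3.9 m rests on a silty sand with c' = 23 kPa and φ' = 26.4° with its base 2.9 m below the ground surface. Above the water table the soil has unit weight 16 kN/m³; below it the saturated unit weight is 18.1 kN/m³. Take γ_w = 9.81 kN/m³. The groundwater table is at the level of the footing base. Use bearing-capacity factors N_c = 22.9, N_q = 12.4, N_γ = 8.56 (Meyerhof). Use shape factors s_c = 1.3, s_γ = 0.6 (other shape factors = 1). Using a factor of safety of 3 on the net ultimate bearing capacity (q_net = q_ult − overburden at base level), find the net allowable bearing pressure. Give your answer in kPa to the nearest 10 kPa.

Overburden at base level: q = 16 × 2.9 = 46.4 kPa.
Below the base the soil is submerged, so the ½γBN_γ term uses γ' = 18.1 − 9.81 = 8.29 kN/m³.
Cohesion term c·N_c·s_c = 23 × 22.9 × 1.3 = 684.71 kPa; surcharge term q·N_q = 46.4 × 12.4 = 575.36 kPa; self-weight term 0.5·γ·B·N_γ·s_γ = 0.5 × 8.29 × 3.9 × 8.56 × 0.6 = 83.026 kPa.
q_ult = 684.71 + 575.36 + 83.026 = 1343.1 kPa.
q_net = 1343.1 − 46.4 = 1296.7 kPa.
q_all(net) = 1296.7 / 3 = 432.23 kPa.

q_all(net) ≈ 430 kPa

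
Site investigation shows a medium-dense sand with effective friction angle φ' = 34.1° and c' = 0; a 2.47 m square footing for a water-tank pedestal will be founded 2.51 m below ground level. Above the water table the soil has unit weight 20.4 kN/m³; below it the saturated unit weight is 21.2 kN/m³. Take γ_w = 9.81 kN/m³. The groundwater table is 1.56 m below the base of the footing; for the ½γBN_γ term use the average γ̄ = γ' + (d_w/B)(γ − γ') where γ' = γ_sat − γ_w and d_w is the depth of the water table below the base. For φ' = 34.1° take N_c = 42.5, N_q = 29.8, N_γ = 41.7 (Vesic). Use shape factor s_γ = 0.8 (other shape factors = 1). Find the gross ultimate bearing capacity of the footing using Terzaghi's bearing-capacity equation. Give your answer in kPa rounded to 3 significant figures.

Overburden at base level: q = 20.4 × 2.51 = 51.204 kPa.
The water table is 1.56 m below the base (< B = 2.47 m), so the ½γBN_γ term uses γ̄ = γ' + (d_w/B)(γ − γ') = 11.39 + (1.56/2.47)(20.4 − 11.39) = 17.081 kN/m³.
Surcharge term q·N_q = 51.204 × 29.8 = 1525.9 kPa; self-weight term 0.5·γ·B·N_γ·s_γ = 0.5 × 17.081 × 2.47 × 41.7 × 0.8 = 703.71 kPa.
q_ult = 1525.9 + 703.71 = 2229.6 kPa.

q_ult ≈ 2230 kPa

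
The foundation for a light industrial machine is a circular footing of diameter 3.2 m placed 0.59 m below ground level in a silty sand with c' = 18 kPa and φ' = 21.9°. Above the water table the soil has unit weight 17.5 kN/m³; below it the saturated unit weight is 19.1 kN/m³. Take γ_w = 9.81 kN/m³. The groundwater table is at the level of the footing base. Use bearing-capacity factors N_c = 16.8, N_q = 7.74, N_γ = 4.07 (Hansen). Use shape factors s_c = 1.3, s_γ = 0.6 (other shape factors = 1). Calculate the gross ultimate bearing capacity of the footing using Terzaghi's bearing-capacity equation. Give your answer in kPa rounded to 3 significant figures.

q_ult ≈ 509 kPa

q = γ·D_f = 17.5 × 0.59 = 10.325 kPa.
For the ½γBN_γ term take γ' = 19.1 − 9.81 = 9.29 kN/m³ (soil below base is submerged).
c·N_c·s_c = 18 × 16.8 × 1.3 = 393.12 kPa
q·N_q = 10.325 × 7.74 = 79.915 kPa
0.5·γ·B·N_γ·s_γ = 0.5 × 9.29 × 3.2 × 4.07 × 0.6 = 36.298 kPa
q_ult = 393.12 + 79.915 + 36.298 = 509.33 kPa.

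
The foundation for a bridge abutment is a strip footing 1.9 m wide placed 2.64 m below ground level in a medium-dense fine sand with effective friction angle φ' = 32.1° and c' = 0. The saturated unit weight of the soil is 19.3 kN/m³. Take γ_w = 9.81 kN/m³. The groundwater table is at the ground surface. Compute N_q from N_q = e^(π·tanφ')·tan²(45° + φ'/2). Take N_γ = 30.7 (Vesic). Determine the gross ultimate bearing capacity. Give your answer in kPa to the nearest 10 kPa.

q_ult ≈ 860 kPa

tan32.1° = 0.6273, so N_q = e^(π×0.6273)·tan²(61.05°) = 7.176 × 3.268 = 23.45.
Water table at ground surface, so effective unit weight γ' = 19.3 − 9.81 = 9.49 kN/m³ is used throughout; overburden q = 9.49 × 2.64 = 25.054 kPa; the same γ' applies in the ½γBN_γ term.
Surcharge term q·N_q = 25.054 × 23.451 = 587.53 kPa; self-weight term 0.5·γ·B·N_γ = 0.5 × 9.49 × 1.9 × 30.7 = 276.78 kPa.
q_ult = 587.53 + 276.78 = 864.3 kPa.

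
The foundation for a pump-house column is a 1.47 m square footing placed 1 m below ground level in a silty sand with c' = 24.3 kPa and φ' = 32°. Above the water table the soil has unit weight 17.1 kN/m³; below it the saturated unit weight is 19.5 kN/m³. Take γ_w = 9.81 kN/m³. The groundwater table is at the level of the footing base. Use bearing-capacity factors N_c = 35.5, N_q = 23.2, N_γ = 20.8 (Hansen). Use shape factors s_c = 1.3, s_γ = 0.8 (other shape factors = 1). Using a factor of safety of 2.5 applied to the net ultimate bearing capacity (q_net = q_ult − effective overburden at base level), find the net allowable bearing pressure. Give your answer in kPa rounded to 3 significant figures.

Effective surcharge at the founding depth q = γ·D_f = 17.1 × 1 = 17.1 kPa.
The water table coincides with the base, so in the self-weight term γ → γ' = 9.69 kN/m³.
q_ult = c·N_c·s_c + q·N_q + 0.5·γ·B·N_γ·s_γ
     = 24.3 × 35.5 × 1.3 + 17.1 × 23.2 + 0.5 × 9.69 × 1.47 × 20.8 × 0.8
     = 1121.4 + 396.72 + 118.51 = 1636.7 kPa.
Net ultimate: q_net = 1636.7 − 17.1 = 1619.6 kPa.
q_all(net) = 1619.6 / 2.5 = 647.83 kPa.

q_all(net) ≈ 648 kPa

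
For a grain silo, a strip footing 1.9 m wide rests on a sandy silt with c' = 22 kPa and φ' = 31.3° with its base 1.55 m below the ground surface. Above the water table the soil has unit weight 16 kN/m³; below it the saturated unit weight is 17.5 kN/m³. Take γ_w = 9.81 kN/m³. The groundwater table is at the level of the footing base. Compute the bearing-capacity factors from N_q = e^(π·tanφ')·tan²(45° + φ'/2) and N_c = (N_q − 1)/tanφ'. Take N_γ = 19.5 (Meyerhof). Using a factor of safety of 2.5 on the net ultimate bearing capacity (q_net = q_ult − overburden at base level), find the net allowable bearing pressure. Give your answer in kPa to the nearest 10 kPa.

q_all(net) ≈ 550 kPa

N_q = e^(π·tan31.3°)·tan²(60.65°) = 21.36; N_c = (N_q − 1)/tanφ' = 33.48.
q = γ·D_f = 16 × 1.55 = 24.8 kPa.
For the ½γBN_γ term take γ' = 17.5 − 9.81 = 7.69 kN/m³ (soil below base is submerged).
c·N_c = 22 × 33.485 = 736.67 kPa
q·N_q = 24.8 × 21.359 = 529.71 kPa
0.5·γ·B·N_γ = 0.5 × 7.69 × 1.9 × 19.5 = 142.46 kPa
q_ult = 736.67 + 529.71 + 142.46 = 1408.8 kPa.
q_net = 1408.8 − 24.8 = 1384 kPa.
q_all(net) = 1384 / 2.5 = 553.61 kPa.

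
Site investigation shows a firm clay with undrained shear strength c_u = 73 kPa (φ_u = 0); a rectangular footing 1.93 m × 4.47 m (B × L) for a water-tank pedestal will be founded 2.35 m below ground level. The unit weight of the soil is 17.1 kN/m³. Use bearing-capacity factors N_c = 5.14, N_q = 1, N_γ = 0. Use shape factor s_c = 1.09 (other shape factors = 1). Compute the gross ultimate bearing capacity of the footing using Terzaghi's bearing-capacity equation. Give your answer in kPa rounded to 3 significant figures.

Effective surcharge at the founding depth q = γ·D_f = 17.1 × 2.35 = 40.185 kPa.
q_ult = c·N_c·s_c + q·N_q
     = 73 × 5.14 × 1.09 + 40.185 × 1
     = 408.99 + 40.185 = 449.17 kPa.

q_ult ≈ 449 kPa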